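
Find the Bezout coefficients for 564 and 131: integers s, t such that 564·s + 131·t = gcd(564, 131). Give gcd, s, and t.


Euclidean algorithm on (564, 131) — divide until remainder is 0:
  564 = 4 · 131 + 40
  131 = 3 · 40 + 11
  40 = 3 · 11 + 7
  11 = 1 · 7 + 4
  7 = 1 · 4 + 3
  4 = 1 · 3 + 1
  3 = 3 · 1 + 0
gcd(564, 131) = 1.
Track Bezout coefficients alongside the remainders: start with r₀ = 564 = a·1 + b·0 (s = 1, t = 0) and r₁ = 131 = a·0 + b·1 (s = 0, t = 1); each new remainder r_{k+1} = r_{k-1} − q_k·r_k inherits s_{k+1} = s_{k-1} − q_k·s_k, t_{k+1} = t_{k-1} − q_k·t_k, so r_k = a·s_k + b·t_k at every step:
  q = 4: r = 40, s = 1 − 4·0 = 1, t = 0 − 4·1 = -4  (check: 564·1 + 131·(-4) = 40)
  q = 3: r = 11, s = 0 − 3·1 = -3, t = 1 − 3·(-4) = 13  (check: 564·(-3) + 131·13 = 11)
  q = 3: r = 7, s = 1 − 3·(-3) = 10, t = -4 − 3·13 = -43  (check: 564·10 + 131·(-43) = 7)
  q = 1: r = 4, s = -3 − 1·10 = -13, t = 13 − 1·(-43) = 56  (check: 564·(-13) + 131·56 = 4)
  q = 1: r = 3, s = 10 − 1·(-13) = 23, t = -43 − 1·56 = -99  (check: 564·23 + 131·(-99) = 3)
  q = 1: r = 1, s = -13 − 1·23 = -36, t = 56 − 1·(-99) = 155  (check: 564·(-36) + 131·155 = 1)
The row with r = 1 (the gcd) gives the Bezout coefficients s = -36, t = 155.
Result: 564 · (-36) + 131 · (155) = 1.

gcd(564, 131) = 1; s = -36, t = 155 (check: 564·(-36) + 131·155 = 1).


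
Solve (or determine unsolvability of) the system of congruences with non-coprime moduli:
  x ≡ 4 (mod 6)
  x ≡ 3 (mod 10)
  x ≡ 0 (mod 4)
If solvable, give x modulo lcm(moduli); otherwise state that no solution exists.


Moduli 6, 10, 4 are not pairwise coprime, so CRT works modulo lcm(m_i) when all pairwise compatibility conditions hold.
Pairwise compatibility: gcd(m_i, m_j) must divide a_i - a_j for every pair.
Merge one congruence at a time:
  Start: x ≡ 4 (mod 6).
  Combine with x ≡ 3 (mod 10): gcd(6, 10) = 2, and 3 - 4 = -1 is NOT divisible by 2.
    ⇒ system is inconsistent (no integer solution).

No solution (the system is inconsistent).


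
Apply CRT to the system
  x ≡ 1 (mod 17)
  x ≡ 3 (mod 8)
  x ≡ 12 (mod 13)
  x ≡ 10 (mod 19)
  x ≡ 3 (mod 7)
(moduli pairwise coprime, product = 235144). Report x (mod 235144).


Product of moduli M = 17 · 8 · 13 · 19 · 7 = 235144.
Merge one congruence at a time:
  Start: x ≡ 1 (mod 17).
  Combine with x ≡ 3 (mod 8); new modulus lcm = 136.
    Write x = 1 + 17·t and substitute into x ≡ 3 (mod 8): 17·t ≡ 3 − 1 = 2 (mod 8).
    Reduce coefficients mod 8: 1·t ≡ 2 (mod 8).
    So t ≡ 2 (mod 8).
    Then x = 1 + 17·2 = 35, valid modulo lcm(17, 8) = 136: x ≡ 35 (mod 136).
  Combine with x ≡ 12 (mod 13); new modulus lcm = 1768.
    Write x = 35 + 136·t and substitute into x ≡ 12 (mod 13): 136·t ≡ 12 − 35 = -23 (mod 13).
    Reduce coefficients mod 13: 6·t ≡ 3 (mod 13).
    The inverse of 6 mod 13 is 11 (since 6·11 = 66 = 5·13 + 1), so t ≡ 11·3 = 33 ≡ 7 (mod 13).
    Then x = 35 + 136·7 = 987, valid modulo lcm(136, 13) = 1768: x ≡ 987 (mod 1768).
  Combine with x ≡ 10 (mod 19); new modulus lcm = 33592.
    Write x = 987 + 1768·t and substitute into x ≡ 10 (mod 19): 1768·t ≡ 10 − 987 = -977 (mod 19).
    Reduce coefficients mod 19: 1·t ≡ 11 (mod 19).
    So t ≡ 11 (mod 19).
    Then x = 987 + 1768·11 = 20435, valid modulo lcm(1768, 19) = 33592: x ≡ 20435 (mod 33592).
  Combine with x ≡ 3 (mod 7); new modulus lcm = 235144.
    Write x = 20435 + 33592·t and substitute into x ≡ 3 (mod 7): 33592·t ≡ 3 − 20435 = -20432 (mod 7).
    Reduce coefficients mod 7: 6·t ≡ 1 (mod 7).
    The inverse of 6 mod 7 is 6 (since 6·6 = 36 = 5·7 + 1), so t ≡ 6·1 = 6 ≡ 6 (mod 7).
    Then x = 20435 + 33592·6 = 221987, valid modulo lcm(33592, 7) = 235144: x ≡ 221987 (mod 235144).
Verify against each original: 221987 mod 17 = 1, 221987 mod 8 = 3, 221987 mod 13 = 12, 221987 mod 19 = 10, 221987 mod 7 = 3.

x ≡ 221987 (mod 235144).


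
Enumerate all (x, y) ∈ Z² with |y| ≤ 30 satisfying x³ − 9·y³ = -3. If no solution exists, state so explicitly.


The equation is x³ - 9y³ = -3. For fixed y, x³ = 9·y³ − 3, so a solution requires the RHS to be a perfect cube.
Strategy: iterate y from -30 to 30, compute RHS = 9·y³ − 3, and check whether it is a (positive or negative) perfect cube.
Check small values of y:
  y = 0: RHS = -3 is not a perfect cube.
  y = 1: RHS = 6 is not a perfect cube.
  y = -1: RHS = -12 is not a perfect cube.
  y = 2: RHS = 69 is not a perfect cube.
  y = -2: RHS = -75 is not a perfect cube.
  y = 3: RHS = 240 is not a perfect cube.
  y = -3: RHS = -246 is not a perfect cube.
Continuing the search up to |y| = 30 finds no solutions either.
No (x, y) in the scanned range satisfies the equation.

No integer solutions with |y| ≤ 30.


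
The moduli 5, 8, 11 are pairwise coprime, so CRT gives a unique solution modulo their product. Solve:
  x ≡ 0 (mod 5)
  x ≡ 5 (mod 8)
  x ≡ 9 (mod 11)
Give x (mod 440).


Moduli 5, 8, 11 are pairwise coprime; by CRT there is a unique solution modulo M = 5 · 8 · 11 = 440.
Solve pairwise, accumulating the modulus:
  Start with x ≡ 0 (mod 5).
  Combine with x ≡ 5 (mod 8): since gcd(5, 8) = 1, we get a unique residue mod 40.
    Write x = 0 + 5·t and substitute into x ≡ 5 (mod 8): 5·t ≡ 5 − 0 = 5 (mod 8).
    The inverse of 5 mod 8 is 5 (since 5·5 = 25 = 3·8 + 1), so t ≡ 5·5 = 25 ≡ 1 (mod 8).
    Then x = 0 + 5·1 = 5, valid modulo lcm(5, 8) = 40: x ≡ 5 (mod 40).
  Combine with x ≡ 9 (mod 11): since gcd(40, 11) = 1, we get a unique residue mod 440.
    Write x = 5 + 40·t and substitute into x ≡ 9 (mod 11): 40·t ≡ 9 − 5 = 4 (mod 11).
    Reduce coefficients mod 11: 7·t ≡ 4 (mod 11).
    The inverse of 7 mod 11 is 8 (since 7·8 = 56 = 5·11 + 1), so t ≡ 8·4 = 32 ≡ 10 (mod 11).
    Then x = 5 + 40·10 = 405, valid modulo lcm(40, 11) = 440: x ≡ 405 (mod 440).
Verify: 405 mod 5 = 0 ✓, 405 mod 8 = 5 ✓, 405 mod 11 = 9 ✓.

x ≡ 405 (mod 440).


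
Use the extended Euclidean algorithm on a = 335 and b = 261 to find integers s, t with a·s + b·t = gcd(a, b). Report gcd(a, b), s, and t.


Euclidean algorithm on (335, 261) — divide until remainder is 0:
  335 = 1 · 261 + 74
  261 = 3 · 74 + 39
  74 = 1 · 39 + 35
  39 = 1 · 35 + 4
  35 = 8 · 4 + 3
  4 = 1 · 3 + 1
  3 = 3 · 1 + 0
gcd(335, 261) = 1.
Track Bezout coefficients alongside the remainders: start with r₀ = 335 = a·1 + b·0 (s = 1, t = 0) and r₁ = 261 = a·0 + b·1 (s = 0, t = 1); each new remainder r_{k+1} = r_{k-1} − q_k·r_k inherits s_{k+1} = s_{k-1} − q_k·s_k, t_{k+1} = t_{k-1} − q_k·t_k, so r_k = a·s_k + b·t_k at every step:
  q = 1: r = 74, s = 1 − 1·0 = 1, t = 0 − 1·1 = -1  (check: 335·1 + 261·(-1) = 74)
  q = 3: r = 39, s = 0 − 3·1 = -3, t = 1 − 3·(-1) = 4  (check: 335·(-3) + 261·4 = 39)
  q = 1: r = 35, s = 1 − 1·(-3) = 4, t = -1 − 1·4 = -5  (check: 335·4 + 261·(-5) = 35)
  q = 1: r = 4, s = -3 − 1·4 = -7, t = 4 − 1·(-5) = 9  (check: 335·(-7) + 261·9 = 4)
  q = 8: r = 3, s = 4 − 8·(-7) = 60, t = -5 − 8·9 = -77  (check: 335·60 + 261·(-77) = 3)
  q = 1: r = 1, s = -7 − 1·60 = -67, t = 9 − 1·(-77) = 86  (check: 335·(-67) + 261·86 = 1)
The row with r = 1 (the gcd) gives the Bezout coefficients s = -67, t = 86.
Result: 335 · (-67) + 261 · (86) = 1.

gcd(335, 261) = 1; s = -67, t = 86 (check: 335·(-67) + 261·86 = 1).


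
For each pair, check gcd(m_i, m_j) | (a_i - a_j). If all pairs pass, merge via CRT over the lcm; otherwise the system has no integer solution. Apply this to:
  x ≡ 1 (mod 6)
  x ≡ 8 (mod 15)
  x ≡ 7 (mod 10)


Moduli 6, 15, 10 are not pairwise coprime, so CRT works modulo lcm(m_i) when all pairwise compatibility conditions hold.
Pairwise compatibility: gcd(m_i, m_j) must divide a_i - a_j for every pair.
Merge one congruence at a time:
  Start: x ≡ 1 (mod 6).
  Combine with x ≡ 8 (mod 15): gcd(6, 15) = 3, and 8 - 1 = 7 is NOT divisible by 3.
    ⇒ system is inconsistent (no integer solution).

No solution (the system is inconsistent).


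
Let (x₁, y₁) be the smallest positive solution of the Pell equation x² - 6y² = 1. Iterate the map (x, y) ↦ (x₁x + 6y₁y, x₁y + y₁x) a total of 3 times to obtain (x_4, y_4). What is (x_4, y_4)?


Step 1: Find the fundamental solution (x₁, y₁) of x² - 6y² = 1.
  Expand √6 as a continued fraction. a₀ = ⌊√6⌋ = 2; iterate m_{k+1} = d_k·a_k − m_k, d_{k+1} = (6 − m_{k+1}²)/d_k, a_{k+1} = ⌊(a₀ + m_{k+1})/d_{k+1}⌋ (starting m₀ = 0, d₀ = 1), with convergents p_k = a_k·p_{k-1} + p_{k-2}, q_k = a_k·q_{k-1} + q_{k-2} (p₋₁ = 1, q₋₁ = 0):
  k = 0: a₀ = 2; p₀/q₀ = 2/1; p₀² − 6·q₀² = 4 − 6 = -2.
  k = 1: m = 2, d = 2, a = ⌊(2 + 2)/2⌋ = 2; p/q = (2·2 + 1)/(2·1 + 0) = 5/2; p² − 6·q² = 25 − 24 = 1.
  The first convergent with p² − 6·q² = 1 gives the fundamental solution (x₁, y₁) = (5, 2).
Step 2: Apply the recurrence (x_{n+1}, y_{n+1}) = (x₁x_n + 6y₁y_n, x₁y_n + y₁x_n) repeatedly.
  From (x_1, y_1) = (5, 2): x_2 = 5·5 + 6·2·2 = 49; y_2 = 5·2 + 2·5 = 20.
  From (x_2, y_2) = (49, 20): x_3 = 5·49 + 6·2·20 = 485; y_3 = 5·20 + 2·49 = 198.
  From (x_3, y_3) = (485, 198): x_4 = 5·485 + 6·2·198 = 4801; y_4 = 5·198 + 2·485 = 1960.
Step 3: Verify x_4² - 6·y_4² = 23049601 - 23049600 = 1 (should be 1). ✓

(x_1, y_1) = (5, 2); (x_4, y_4) = (4801, 1960).


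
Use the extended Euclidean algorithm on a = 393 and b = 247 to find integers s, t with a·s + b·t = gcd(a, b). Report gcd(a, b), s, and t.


Euclidean algorithm on (393, 247) — divide until remainder is 0:
  393 = 1 · 247 + 146
  247 = 1 · 146 + 101
  146 = 1 · 101 + 45
  101 = 2 · 45 + 11
  45 = 4 · 11 + 1
  11 = 11 · 1 + 0
gcd(393, 247) = 1.
Track Bezout coefficients alongside the remainders: start with r₀ = 393 = a·1 + b·0 (s = 1, t = 0) and r₁ = 247 = a·0 + b·1 (s = 0, t = 1); each new remainder r_{k+1} = r_{k-1} − q_k·r_k inherits s_{k+1} = s_{k-1} − q_k·s_k, t_{k+1} = t_{k-1} − q_k·t_k, so r_k = a·s_k + b·t_k at every step:
  q = 1: r = 146, s = 1 − 1·0 = 1, t = 0 − 1·1 = -1  (check: 393·1 + 247·(-1) = 146)
  q = 1: r = 101, s = 0 − 1·1 = -1, t = 1 − 1·(-1) = 2  (check: 393·(-1) + 247·2 = 101)
  q = 1: r = 45, s = 1 − 1·(-1) = 2, t = -1 − 1·2 = -3  (check: 393·2 + 247·(-3) = 45)
  q = 2: r = 11, s = -1 − 2·2 = -5, t = 2 − 2·(-3) = 8  (check: 393·(-5) + 247·8 = 11)
  q = 4: r = 1, s = 2 − 4·(-5) = 22, t = -3 − 4·8 = -35  (check: 393·22 + 247·(-35) = 1)
The row with r = 1 (the gcd) gives the Bezout coefficients s = 22, t = -35.
Result: 393 · (22) + 247 · (-35) = 1.

gcd(393, 247) = 1; s = 22, t = -35 (check: 393·22 + 247·(-35) = 1).


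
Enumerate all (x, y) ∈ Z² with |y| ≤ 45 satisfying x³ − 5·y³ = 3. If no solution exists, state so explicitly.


The equation is x³ - 5y³ = 3. For fixed y, x³ = 5·y³ + 3, so a solution requires the RHS to be a perfect cube.
Strategy: iterate y from -45 to 45, compute RHS = 5·y³ + 3, and check whether it is a (positive or negative) perfect cube.
Check small values of y:
  y = 0: RHS = 3 is not a perfect cube.
  y = 1: RHS = 8 = (2)³ ⇒ x = 2 works.
  y = -1: RHS = -2 is not a perfect cube.
  y = 2: RHS = 43 is not a perfect cube.
  y = -2: RHS = -37 is not a perfect cube.
  y = 3: RHS = 138 is not a perfect cube.
  y = -3: RHS = -132 is not a perfect cube.
Continuing the search up to |y| = 45 finds no further solutions beyond those listed.
Collected solutions: (2, 1).

Solutions (with |y| ≤ 45): (2, 1).


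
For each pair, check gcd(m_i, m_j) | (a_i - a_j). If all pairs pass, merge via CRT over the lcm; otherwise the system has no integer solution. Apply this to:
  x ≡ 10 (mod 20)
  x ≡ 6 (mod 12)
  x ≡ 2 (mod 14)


Moduli 20, 12, 14 are not pairwise coprime, so CRT works modulo lcm(m_i) when all pairwise compatibility conditions hold.
Pairwise compatibility: gcd(m_i, m_j) must divide a_i - a_j for every pair.
Merge one congruence at a time:
  Start: x ≡ 10 (mod 20).
  Combine with x ≡ 6 (mod 12): gcd(20, 12) = 4; 6 - 10 = -4, which IS divisible by 4, so compatible.
    Write x = 10 + 20·t and substitute into x ≡ 6 (mod 12): 20·t ≡ 6 − 10 = -4 (mod 12).
    Divide the congruence (and modulus) by g = 4: 5·t ≡ -1 (mod 3).
    Reduce coefficients mod 3: 2·t ≡ 2 (mod 3).
    The inverse of 2 mod 3 is 2 (since 2·2 = 4 = 1·3 + 1), so t ≡ 2·2 = 4 ≡ 1 (mod 3).
    Then x = 10 + 20·1 = 30, valid modulo lcm(20, 12) = 60: x ≡ 30 (mod 60).
  Combine with x ≡ 2 (mod 14): gcd(60, 14) = 2; 2 - 30 = -28, which IS divisible by 2, so compatible.
    Write x = 30 + 60·t and substitute into x ≡ 2 (mod 14): 60·t ≡ 2 − 30 = -28 (mod 14).
    Divide the congruence (and modulus) by g = 2: 30·t ≡ -14 (mod 7).
    Reduce coefficients mod 7: 2·t ≡ 0 (mod 7).
    The inverse of 2 mod 7 is 4 (since 2·4 = 8 = 1·7 + 1), so t ≡ 4·0 = 0 ≡ 0 (mod 7).
    Then x = 30 + 60·0 = 30, valid modulo lcm(60, 14) = 420: x ≡ 30 (mod 420).
Verify: 30 mod 20 = 10, 30 mod 12 = 6, 30 mod 14 = 2.

x ≡ 30 (mod 420).


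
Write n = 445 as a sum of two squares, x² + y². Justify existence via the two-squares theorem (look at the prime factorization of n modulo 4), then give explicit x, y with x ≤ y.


Step 1: Factor n = 445 = 5 · 89.
Step 2: Check the mod-4 condition on each prime factor: 5 ≡ 1 (mod 4), exponent 1; 89 ≡ 1 (mod 4), exponent 1.
All primes ≡ 3 (mod 4) appear to even exponent (or don't appear), so by the two-squares theorem n IS expressible as a sum of two squares.
Step 3: Build a representation. Here n = 5 · 89 is a product of primes ≡ 1 (mod 4). Each prime p ≡ 1 (mod 4) is itself a sum of two squares; find a² by testing p − a² for a perfect square:
  5: 5 − 1² = 4 = 2² ⇒ 5 = 1² + 2².
  89: 89 − 1² = 88, 89 − 2² = 85, 89 − 3² = 80, 89 − 4² = 73, 89 − 5² = 64 = 8² ⇒ 89 = 5² + 8².
  Combine using the Brahmagupta–Fibonacci identity (a² + b²)(c² + d²) = (ac − bd)² + (ad + bc)² = (ac + bd)² + (ad − bc)²:
  5 · 89 = 445: from (1² + 2²)(5² + 8²), take (1·5 − 2·8, 1·8 + 2·5) = (5 − 16, 8 + 10) = (-11, 18); dropping signs (only squares matter) gives (11, 18); check 11² + 18² = 121 + 324 = 445 ✓.
Step 4: Order so x ≤ y and verify: 11² + 18² = 121 + 324 = 445 = n. ✓

n = 445 = 11² + 18² (one valid representation with x ≤ y).


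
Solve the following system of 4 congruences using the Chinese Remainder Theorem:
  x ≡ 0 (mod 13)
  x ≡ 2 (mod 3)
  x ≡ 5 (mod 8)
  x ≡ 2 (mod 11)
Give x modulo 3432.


Product of moduli M = 13 · 3 · 8 · 11 = 3432.
Merge one congruence at a time:
  Start: x ≡ 0 (mod 13).
  Combine with x ≡ 2 (mod 3); new modulus lcm = 39.
    Write x = 0 + 13·t and substitute into x ≡ 2 (mod 3): 13·t ≡ 2 − 0 = 2 (mod 3).
    Reduce coefficients mod 3: 1·t ≡ 2 (mod 3).
    So t ≡ 2 (mod 3).
    Then x = 0 + 13·2 = 26, valid modulo lcm(13, 3) = 39: x ≡ 26 (mod 39).
  Combine with x ≡ 5 (mod 8); new modulus lcm = 312.
    Write x = 26 + 39·t and substitute into x ≡ 5 (mod 8): 39·t ≡ 5 − 26 = -21 (mod 8).
    Reduce coefficients mod 8: 7·t ≡ 3 (mod 8).
    The inverse of 7 mod 8 is 7 (since 7·7 = 49 = 6·8 + 1), so t ≡ 7·3 = 21 ≡ 5 (mod 8).
    Then x = 26 + 39·5 = 221, valid modulo lcm(39, 8) = 312: x ≡ 221 (mod 312).
  Combine with x ≡ 2 (mod 11); new modulus lcm = 3432.
    Write x = 221 + 312·t and substitute into x ≡ 2 (mod 11): 312·t ≡ 2 − 221 = -219 (mod 11).
    Reduce coefficients mod 11: 4·t ≡ 1 (mod 11).
    The inverse of 4 mod 11 is 3 (since 4·3 = 12 = 1·11 + 1), so t ≡ 3·1 = 3 ≡ 3 (mod 11).
    Then x = 221 + 312·3 = 1157, valid modulo lcm(312, 11) = 3432: x ≡ 1157 (mod 3432).
Verify against each original: 1157 mod 13 = 0, 1157 mod 3 = 2, 1157 mod 8 = 5, 1157 mod 11 = 2.

x ≡ 1157 (mod 3432).


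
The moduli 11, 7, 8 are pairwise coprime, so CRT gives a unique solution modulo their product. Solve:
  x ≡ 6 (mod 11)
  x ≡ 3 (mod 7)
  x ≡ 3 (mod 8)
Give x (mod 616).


Moduli 11, 7, 8 are pairwise coprime; by CRT there is a unique solution modulo M = 11 · 7 · 8 = 616.
Solve pairwise, accumulating the modulus:
  Start with x ≡ 6 (mod 11).
  Combine with x ≡ 3 (mod 7): since gcd(11, 7) = 1, we get a unique residue mod 77.
    Write x = 6 + 11·t and substitute into x ≡ 3 (mod 7): 11·t ≡ 3 − 6 = -3 (mod 7).
    Reduce coefficients mod 7: 4·t ≡ 4 (mod 7).
    The inverse of 4 mod 7 is 2 (since 4·2 = 8 = 1·7 + 1), so t ≡ 2·4 = 8 ≡ 1 (mod 7).
    Then x = 6 + 11·1 = 17, valid modulo lcm(11, 7) = 77: x ≡ 17 (mod 77).
  Combine with x ≡ 3 (mod 8): since gcd(77, 8) = 1, we get a unique residue mod 616.
    Write x = 17 + 77·t and substitute into x ≡ 3 (mod 8): 77·t ≡ 3 − 17 = -14 (mod 8).
    Reduce coefficients mod 8: 5·t ≡ 2 (mod 8).
    The inverse of 5 mod 8 is 5 (since 5·5 = 25 = 3·8 + 1), so t ≡ 5·2 = 10 ≡ 2 (mod 8).
    Then x = 17 + 77·2 = 171, valid modulo lcm(77, 8) = 616: x ≡ 171 (mod 616).
Verify: 171 mod 11 = 6 ✓, 171 mod 7 = 3 ✓, 171 mod 8 = 3 ✓.

x ≡ 171 (mod 616).


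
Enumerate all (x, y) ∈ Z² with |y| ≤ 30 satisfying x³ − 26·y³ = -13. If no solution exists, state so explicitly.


The equation is x³ - 26y³ = -13. For fixed y, x³ = 26·y³ − 13, so a solution requires the RHS to be a perfect cube.
Strategy: iterate y from -30 to 30, compute RHS = 26·y³ − 13, and check whether it is a (positive or negative) perfect cube.
Check small values of y:
  y = 0: RHS = -13 is not a perfect cube.
  y = 1: RHS = 13 is not a perfect cube.
  y = -1: RHS = -39 is not a perfect cube.
  y = 2: RHS = 195 is not a perfect cube.
  y = -2: RHS = -221 is not a perfect cube.
  y = 3: RHS = 689 is not a perfect cube.
  y = -3: RHS = -715 is not a perfect cube.
Continuing the search up to |y| = 30 finds no solutions either.
No (x, y) in the scanned range satisfies the equation.

No integer solutions with |y| ≤ 30.


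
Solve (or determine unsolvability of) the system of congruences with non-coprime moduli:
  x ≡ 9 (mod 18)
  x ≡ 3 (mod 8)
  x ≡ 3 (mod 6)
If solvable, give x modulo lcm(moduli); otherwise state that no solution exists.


Moduli 18, 8, 6 are not pairwise coprime, so CRT works modulo lcm(m_i) when all pairwise compatibility conditions hold.
Pairwise compatibility: gcd(m_i, m_j) must divide a_i - a_j for every pair.
Merge one congruence at a time:
  Start: x ≡ 9 (mod 18).
  Combine with x ≡ 3 (mod 8): gcd(18, 8) = 2; 3 - 9 = -6, which IS divisible by 2, so compatible.
    Write x = 9 + 18·t and substitute into x ≡ 3 (mod 8): 18·t ≡ 3 − 9 = -6 (mod 8).
    Divide the congruence (and modulus) by g = 2: 9·t ≡ -3 (mod 4).
    Reduce coefficients mod 4: 1·t ≡ 1 (mod 4).
    So t ≡ 1 (mod 4).
    Then x = 9 + 18·1 = 27, valid modulo lcm(18, 8) = 72: x ≡ 27 (mod 72).
  Combine with x ≡ 3 (mod 6): gcd(72, 6) = 6; 3 - 27 = -24, which IS divisible by 6, so compatible.
    Write x = 27 + 72·t and substitute into x ≡ 3 (mod 6): 72·t ≡ 3 − 27 = -24 (mod 6).
    Divide the congruence (and modulus) by g = 6: 12·t ≡ -4 (mod 1).
    Modulo 1 every t works; take t = 0.
    Then x = 27 + 72·0 = 27, valid modulo lcm(72, 6) = 72: x ≡ 27 (mod 72).
Verify: 27 mod 18 = 9, 27 mod 8 = 3, 27 mod 6 = 3.

x ≡ 27 (mod 72).


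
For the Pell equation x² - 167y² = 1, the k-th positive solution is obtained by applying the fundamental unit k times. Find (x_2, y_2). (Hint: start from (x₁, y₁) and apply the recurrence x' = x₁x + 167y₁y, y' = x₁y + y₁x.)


Step 1: Find the fundamental solution (x₁, y₁) of x² - 167y² = 1.
  Expand √167 as a continued fraction. a₀ = ⌊√167⌋ = 12; iterate m_{k+1} = d_k·a_k − m_k, d_{k+1} = (167 − m_{k+1}²)/d_k, a_{k+1} = ⌊(a₀ + m_{k+1})/d_{k+1}⌋ (starting m₀ = 0, d₀ = 1), with convergents p_k = a_k·p_{k-1} + p_{k-2}, q_k = a_k·q_{k-1} + q_{k-2} (p₋₁ = 1, q₋₁ = 0):
  k = 0: a₀ = 12; p₀/q₀ = 12/1; p₀² − 167·q₀² = 144 − 167 = -23.
  k = 1: m = 12, d = 23, a = ⌊(12 + 12)/23⌋ = 1; p/q = (1·12 + 1)/(1·1 + 0) = 13/1; p² − 167·q² = 169 − 167 = 2.
  k = 2: m = 11, d = 2, a = ⌊(12 + 11)/2⌋ = 11; p/q = (11·13 + 12)/(11·1 + 1) = 155/12; p² − 167·q² = 24025 − 24048 = -23.
  k = 3: m = 11, d = 23, a = ⌊(12 + 11)/23⌋ = 1; p/q = (1·155 + 13)/(1·12 + 1) = 168/13; p² − 167·q² = 28224 − 28223 = 1.
  The first convergent with p² − 167·q² = 1 gives the fundamental solution (x₁, y₁) = (168, 13).
Step 2: Apply the recurrence (x_{n+1}, y_{n+1}) = (x₁x_n + 167y₁y_n, x₁y_n + y₁x_n) repeatedly.
  From (x_1, y_1) = (168, 13): x_2 = 168·168 + 167·13·13 = 56447; y_2 = 168·13 + 13·168 = 4368.
Step 3: Verify x_2² - 167·y_2² = 3186263809 - 3186263808 = 1 (should be 1). ✓

(x_1, y_1) = (168, 13); (x_2, y_2) = (56447, 4368).


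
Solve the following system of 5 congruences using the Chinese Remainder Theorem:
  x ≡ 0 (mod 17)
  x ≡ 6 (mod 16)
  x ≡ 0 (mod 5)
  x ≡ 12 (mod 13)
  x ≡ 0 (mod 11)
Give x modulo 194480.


Product of moduli M = 17 · 16 · 5 · 13 · 11 = 194480.
Merge one congruence at a time:
  Start: x ≡ 0 (mod 17).
  Combine with x ≡ 6 (mod 16); new modulus lcm = 272.
    Write x = 0 + 17·t and substitute into x ≡ 6 (mod 16): 17·t ≡ 6 − 0 = 6 (mod 16).
    Reduce coefficients mod 16: 1·t ≡ 6 (mod 16).
    So t ≡ 6 (mod 16).
    Then x = 0 + 17·6 = 102, valid modulo lcm(17, 16) = 272: x ≡ 102 (mod 272).
  Combine with x ≡ 0 (mod 5); new modulus lcm = 1360.
    Write x = 102 + 272·t and substitute into x ≡ 0 (mod 5): 272·t ≡ 0 − 102 = -102 (mod 5).
    Reduce coefficients mod 5: 2·t ≡ 3 (mod 5).
    The inverse of 2 mod 5 is 3 (since 2·3 = 6 = 1·5 + 1), so t ≡ 3·3 = 9 ≡ 4 (mod 5).
    Then x = 102 + 272·4 = 1190, valid modulo lcm(272, 5) = 1360: x ≡ 1190 (mod 1360).
  Combine with x ≡ 12 (mod 13); new modulus lcm = 17680.
    Write x = 1190 + 1360·t and substitute into x ≡ 12 (mod 13): 1360·t ≡ 12 − 1190 = -1178 (mod 13).
    Reduce coefficients mod 13: 8·t ≡ 5 (mod 13).
    The inverse of 8 mod 13 is 5 (since 8·5 = 40 = 3·13 + 1), so t ≡ 5·5 = 25 ≡ 12 (mod 13).
    Then x = 1190 + 1360·12 = 17510, valid modulo lcm(1360, 13) = 17680: x ≡ 17510 (mod 17680).
  Combine with x ≡ 0 (mod 11); new modulus lcm = 194480.
    Write x = 17510 + 17680·t and substitute into x ≡ 0 (mod 11): 17680·t ≡ 0 − 17510 = -17510 (mod 11).
    Reduce coefficients mod 11: 3·t ≡ 2 (mod 11).
    The inverse of 3 mod 11 is 4 (since 3·4 = 12 = 1·11 + 1), so t ≡ 4·2 = 8 ≡ 8 (mod 11).
    Then x = 17510 + 17680·8 = 158950, valid modulo lcm(17680, 11) = 194480: x ≡ 158950 (mod 194480).
Verify against each original: 158950 mod 17 = 0, 158950 mod 16 = 6, 158950 mod 5 = 0, 158950 mod 13 = 12, 158950 mod 11 = 0.

x ≡ 158950 (mod 194480).


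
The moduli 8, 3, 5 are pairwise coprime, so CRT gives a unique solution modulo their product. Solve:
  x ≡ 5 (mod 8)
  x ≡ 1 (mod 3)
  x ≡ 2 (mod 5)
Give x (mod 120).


Moduli 8, 3, 5 are pairwise coprime; by CRT there is a unique solution modulo M = 8 · 3 · 5 = 120.
Solve pairwise, accumulating the modulus:
  Start with x ≡ 5 (mod 8).
  Combine with x ≡ 1 (mod 3): since gcd(8, 3) = 1, we get a unique residue mod 24.
    Write x = 5 + 8·t and substitute into x ≡ 1 (mod 3): 8·t ≡ 1 − 5 = -4 (mod 3).
    Reduce coefficients mod 3: 2·t ≡ 2 (mod 3).
    The inverse of 2 mod 3 is 2 (since 2·2 = 4 = 1·3 + 1), so t ≡ 2·2 = 4 ≡ 1 (mod 3).
    Then x = 5 + 8·1 = 13, valid modulo lcm(8, 3) = 24: x ≡ 13 (mod 24).
  Combine with x ≡ 2 (mod 5): since gcd(24, 5) = 1, we get a unique residue mod 120.
    Write x = 13 + 24·t and substitute into x ≡ 2 (mod 5): 24·t ≡ 2 − 13 = -11 (mod 5).
    Reduce coefficients mod 5: 4·t ≡ 4 (mod 5).
    The inverse of 4 mod 5 is 4 (since 4·4 = 16 = 3·5 + 1), so t ≡ 4·4 = 16 ≡ 1 (mod 5).
    Then x = 13 + 24·1 = 37, valid modulo lcm(24, 5) = 120: x ≡ 37 (mod 120).
Verify: 37 mod 8 = 5 ✓, 37 mod 3 = 1 ✓, 37 mod 5 = 2 ✓.

x ≡ 37 (mod 120).


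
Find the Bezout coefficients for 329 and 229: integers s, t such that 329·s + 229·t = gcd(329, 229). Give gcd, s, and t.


Euclidean algorithm on (329, 229) — divide until remainder is 0:
  329 = 1 · 229 + 100
  229 = 2 · 100 + 29
  100 = 3 · 29 + 13
  29 = 2 · 13 + 3
  13 = 4 · 3 + 1
  3 = 3 · 1 + 0
gcd(329, 229) = 1.
Track Bezout coefficients alongside the remainders: start with r₀ = 329 = a·1 + b·0 (s = 1, t = 0) and r₁ = 229 = a·0 + b·1 (s = 0, t = 1); each new remainder r_{k+1} = r_{k-1} − q_k·r_k inherits s_{k+1} = s_{k-1} − q_k·s_k, t_{k+1} = t_{k-1} − q_k·t_k, so r_k = a·s_k + b·t_k at every step:
  q = 1: r = 100, s = 1 − 1·0 = 1, t = 0 − 1·1 = -1  (check: 329·1 + 229·(-1) = 100)
  q = 2: r = 29, s = 0 − 2·1 = -2, t = 1 − 2·(-1) = 3  (check: 329·(-2) + 229·3 = 29)
  q = 3: r = 13, s = 1 − 3·(-2) = 7, t = -1 − 3·3 = -10  (check: 329·7 + 229·(-10) = 13)
  q = 2: r = 3, s = -2 − 2·7 = -16, t = 3 − 2·(-10) = 23  (check: 329·(-16) + 229·23 = 3)
  q = 4: r = 1, s = 7 − 4·(-16) = 71, t = -10 − 4·23 = -102  (check: 329·71 + 229·(-102) = 1)
The row with r = 1 (the gcd) gives the Bezout coefficients s = 71, t = -102.
Result: 329 · (71) + 229 · (-102) = 1.

gcd(329, 229) = 1; s = 71, t = -102 (check: 329·71 + 229·(-102) = 1).


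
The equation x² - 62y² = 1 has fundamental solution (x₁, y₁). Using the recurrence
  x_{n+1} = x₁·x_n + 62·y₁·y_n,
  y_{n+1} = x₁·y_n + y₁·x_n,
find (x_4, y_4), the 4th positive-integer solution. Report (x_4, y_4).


Step 1: Find the fundamental solution (x₁, y₁) of x² - 62y² = 1.
  Expand √62 as a continued fraction. a₀ = ⌊√62⌋ = 7; iterate m_{k+1} = d_k·a_k − m_k, d_{k+1} = (62 − m_{k+1}²)/d_k, a_{k+1} = ⌊(a₀ + m_{k+1})/d_{k+1}⌋ (starting m₀ = 0, d₀ = 1), with convergents p_k = a_k·p_{k-1} + p_{k-2}, q_k = a_k·q_{k-1} + q_{k-2} (p₋₁ = 1, q₋₁ = 0):
  k = 0: a₀ = 7; p₀/q₀ = 7/1; p₀² − 62·q₀² = 49 − 62 = -13.
  k = 1: m = 7, d = 13, a = ⌊(7 + 7)/13⌋ = 1; p/q = (1·7 + 1)/(1·1 + 0) = 8/1; p² − 62·q² = 64 − 62 = 2.
  k = 2: m = 6, d = 2, a = ⌊(7 + 6)/2⌋ = 6; p/q = (6·8 + 7)/(6·1 + 1) = 55/7; p² − 62·q² = 3025 − 3038 = -13.
  k = 3: m = 6, d = 13, a = ⌊(7 + 6)/13⌋ = 1; p/q = (1·55 + 8)/(1·7 + 1) = 63/8; p² − 62·q² = 3969 − 3968 = 1.
  The first convergent with p² − 62·q² = 1 gives the fundamental solution (x₁, y₁) = (63, 8).
Step 2: Apply the recurrence (x_{n+1}, y_{n+1}) = (x₁x_n + 62y₁y_n, x₁y_n + y₁x_n) repeatedly.
  From (x_1, y_1) = (63, 8): x_2 = 63·63 + 62·8·8 = 7937; y_2 = 63·8 + 8·63 = 1008.
  From (x_2, y_2) = (7937, 1008): x_3 = 63·7937 + 62·8·1008 = 999999; y_3 = 63·1008 + 8·7937 = 127000.
  From (x_3, y_3) = (999999, 127000): x_4 = 63·999999 + 62·8·127000 = 125991937; y_4 = 63·127000 + 8·999999 = 16000992.
Step 3: Verify x_4² - 62·y_4² = 15873968189011969 - 15873968189011968 = 1 (should be 1). ✓

(x_1, y_1) = (63, 8); (x_4, y_4) = (125991937, 16000992).


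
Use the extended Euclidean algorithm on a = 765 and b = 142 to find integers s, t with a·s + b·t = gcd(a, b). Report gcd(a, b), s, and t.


Euclidean algorithm on (765, 142) — divide until remainder is 0:
  765 = 5 · 142 + 55
  142 = 2 · 55 + 32
  55 = 1 · 32 + 23
  32 = 1 · 23 + 9
  23 = 2 · 9 + 5
  9 = 1 · 5 + 4
  5 = 1 · 4 + 1
  4 = 4 · 1 + 0
gcd(765, 142) = 1.
Track Bezout coefficients alongside the remainders: start with r₀ = 765 = a·1 + b·0 (s = 1, t = 0) and r₁ = 142 = a·0 + b·1 (s = 0, t = 1); each new remainder r_{k+1} = r_{k-1} − q_k·r_k inherits s_{k+1} = s_{k-1} − q_k·s_k, t_{k+1} = t_{k-1} − q_k·t_k, so r_k = a·s_k + b·t_k at every step:
  q = 5: r = 55, s = 1 − 5·0 = 1, t = 0 − 5·1 = -5  (check: 765·1 + 142·(-5) = 55)
  q = 2: r = 32, s = 0 − 2·1 = -2, t = 1 − 2·(-5) = 11  (check: 765·(-2) + 142·11 = 32)
  q = 1: r = 23, s = 1 − 1·(-2) = 3, t = -5 − 1·11 = -16  (check: 765·3 + 142·(-16) = 23)
  q = 1: r = 9, s = -2 − 1·3 = -5, t = 11 − 1·(-16) = 27  (check: 765·(-5) + 142·27 = 9)
  q = 2: r = 5, s = 3 − 2·(-5) = 13, t = -16 − 2·27 = -70  (check: 765·13 + 142·(-70) = 5)
  q = 1: r = 4, s = -5 − 1·13 = -18, t = 27 − 1·(-70) = 97  (check: 765·(-18) + 142·97 = 4)
  q = 1: r = 1, s = 13 − 1·(-18) = 31, t = -70 − 1·97 = -167  (check: 765·31 + 142·(-167) = 1)
The row with r = 1 (the gcd) gives the Bezout coefficients s = 31, t = -167.
Result: 765 · (31) + 142 · (-167) = 1.

gcd(765, 142) = 1; s = 31, t = -167 (check: 765·31 + 142·(-167) = 1).


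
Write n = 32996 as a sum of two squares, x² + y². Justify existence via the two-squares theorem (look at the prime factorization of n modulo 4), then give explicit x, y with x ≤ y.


Step 1: Factor n = 32996 = 2^2 · 73 · 113.
Step 2: Check the mod-4 condition on each prime factor: 2 = 2 (special); 73 ≡ 1 (mod 4), exponent 1; 113 ≡ 1 (mod 4), exponent 1.
All primes ≡ 3 (mod 4) appear to even exponent (or don't appear), so by the two-squares theorem n IS expressible as a sum of two squares.
Step 3: Build a representation. Group n = k² · m with k = 2 and m = 73 · 113 = 8249 (a product of primes ≡ 1 (mod 4)); a representation of m scales to one of n via (k·x)² + (k·y)² = k²(x² + y²). Each prime p ≡ 1 (mod 4) is itself a sum of two squares; find a² by testing p − a² for a perfect square:
  73: 73 − 1² = 72, 73 − 2² = 69, 73 − 3² = 64 = 8² ⇒ 73 = 3² + 8².
  113: 113 − 1² = 112, 113 − 2² = 109, 113 − 3² = 104, 113 − 4² = 97, 113 − 5² = 88, 113 − 6² = 77, 113 − 7² = 64 = 8² ⇒ 113 = 7² + 8².
  Combine using the Brahmagupta–Fibonacci identity (a² + b²)(c² + d²) = (ac − bd)² + (ad + bc)² = (ac + bd)² + (ad − bc)²:
  73 · 113 = 8249: from (3² + 8²)(7² + 8²), take (3·7 − 8·8, 3·8 + 8·7) = (21 − 64, 24 + 56) = (-43, 80); dropping signs (only squares matter) gives (43, 80); check 43² + 80² = 1849 + 6400 = 8249 ✓.
  Scale by k = 2: (2·43, 2·80) = (86, 160).
Step 4: Order so x ≤ y and verify: 86² + 160² = 7396 + 25600 = 32996 = n. ✓

n = 32996 = 86² + 160² (one valid representation with x ≤ y).


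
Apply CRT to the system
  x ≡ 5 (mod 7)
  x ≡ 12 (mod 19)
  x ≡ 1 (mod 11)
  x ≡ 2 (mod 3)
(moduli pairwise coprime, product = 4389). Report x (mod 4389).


Product of moduli M = 7 · 19 · 11 · 3 = 4389.
Merge one congruence at a time:
  Start: x ≡ 5 (mod 7).
  Combine with x ≡ 12 (mod 19); new modulus lcm = 133.
    Write x = 5 + 7·t and substitute into x ≡ 12 (mod 19): 7·t ≡ 12 − 5 = 7 (mod 19).
    The inverse of 7 mod 19 is 11 (since 7·11 = 77 = 4·19 + 1), so t ≡ 11·7 = 77 ≡ 1 (mod 19).
    Then x = 5 + 7·1 = 12, valid modulo lcm(7, 19) = 133: x ≡ 12 (mod 133).
  Combine with x ≡ 1 (mod 11); new modulus lcm = 1463.
    Write x = 12 + 133·t and substitute into x ≡ 1 (mod 11): 133·t ≡ 1 − 12 = -11 (mod 11).
    Reduce coefficients mod 11: 1·t ≡ 0 (mod 11).
    So t ≡ 0 (mod 11).
    Then x = 12 + 133·0 = 12, valid modulo lcm(133, 11) = 1463: x ≡ 12 (mod 1463).
  Combine with x ≡ 2 (mod 3); new modulus lcm = 4389.
    Write x = 12 + 1463·t and substitute into x ≡ 2 (mod 3): 1463·t ≡ 2 − 12 = -10 (mod 3).
    Reduce coefficients mod 3: 2·t ≡ 2 (mod 3).
    The inverse of 2 mod 3 is 2 (since 2·2 = 4 = 1·3 + 1), so t ≡ 2·2 = 4 ≡ 1 (mod 3).
    Then x = 12 + 1463·1 = 1475, valid modulo lcm(1463, 3) = 4389: x ≡ 1475 (mod 4389).
Verify against each original: 1475 mod 7 = 5, 1475 mod 19 = 12, 1475 mod 11 = 1, 1475 mod 3 = 2.

x ≡ 1475 (mod 4389).


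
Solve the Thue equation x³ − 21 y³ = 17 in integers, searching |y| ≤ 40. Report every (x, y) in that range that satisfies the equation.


The equation is x³ - 21y³ = 17. For fixed y, x³ = 21·y³ + 17, so a solution requires the RHS to be a perfect cube.
Strategy: iterate y from -40 to 40, compute RHS = 21·y³ + 17, and check whether it is a (positive or negative) perfect cube.
Check small values of y:
  y = 0: RHS = 17 is not a perfect cube.
  y = 1: RHS = 38 is not a perfect cube.
  y = -1: RHS = -4 is not a perfect cube.
  y = 2: RHS = 185 is not a perfect cube.
  y = -2: RHS = -151 is not a perfect cube.
  y = 3: RHS = 584 is not a perfect cube.
  y = -3: RHS = -550 is not a perfect cube.
Continuing the search up to |y| = 40 finds no solutions either.
No (x, y) in the scanned range satisfies the equation.

No integer solutions with |y| ≤ 40.


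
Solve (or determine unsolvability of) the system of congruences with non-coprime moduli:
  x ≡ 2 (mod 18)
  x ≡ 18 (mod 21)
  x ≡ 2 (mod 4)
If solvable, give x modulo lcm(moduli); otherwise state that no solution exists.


Moduli 18, 21, 4 are not pairwise coprime, so CRT works modulo lcm(m_i) when all pairwise compatibility conditions hold.
Pairwise compatibility: gcd(m_i, m_j) must divide a_i - a_j for every pair.
Merge one congruence at a time:
  Start: x ≡ 2 (mod 18).
  Combine with x ≡ 18 (mod 21): gcd(18, 21) = 3, and 18 - 2 = 16 is NOT divisible by 3.
    ⇒ system is inconsistent (no integer solution).

No solution (the system is inconsistent).


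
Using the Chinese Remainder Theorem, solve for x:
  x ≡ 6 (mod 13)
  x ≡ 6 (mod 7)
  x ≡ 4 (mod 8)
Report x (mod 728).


Moduli 13, 7, 8 are pairwise coprime; by CRT there is a unique solution modulo M = 13 · 7 · 8 = 728.
Solve pairwise, accumulating the modulus:
  Start with x ≡ 6 (mod 13).
  Combine with x ≡ 6 (mod 7): since gcd(13, 7) = 1, we get a unique residue mod 91.
    Write x = 6 + 13·t and substitute into x ≡ 6 (mod 7): 13·t ≡ 6 − 6 = 0 (mod 7).
    Reduce coefficients mod 7: 6·t ≡ 0 (mod 7).
    The inverse of 6 mod 7 is 6 (since 6·6 = 36 = 5·7 + 1), so t ≡ 6·0 = 0 ≡ 0 (mod 7).
    Then x = 6 + 13·0 = 6, valid modulo lcm(13, 7) = 91: x ≡ 6 (mod 91).
  Combine with x ≡ 4 (mod 8): since gcd(91, 8) = 1, we get a unique residue mod 728.
    Write x = 6 + 91·t and substitute into x ≡ 4 (mod 8): 91·t ≡ 4 − 6 = -2 (mod 8).
    Reduce coefficients mod 8: 3·t ≡ 6 (mod 8).
    The inverse of 3 mod 8 is 3 (since 3·3 = 9 = 1·8 + 1), so t ≡ 3·6 = 18 ≡ 2 (mod 8).
    Then x = 6 + 91·2 = 188, valid modulo lcm(91, 8) = 728: x ≡ 188 (mod 728).
Verify: 188 mod 13 = 6 ✓, 188 mod 7 = 6 ✓, 188 mod 8 = 4 ✓.

x ≡ 188 (mod 728).


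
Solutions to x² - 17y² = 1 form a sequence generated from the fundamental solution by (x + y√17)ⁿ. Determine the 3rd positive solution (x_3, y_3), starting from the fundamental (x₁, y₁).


Step 1: Find the fundamental solution (x₁, y₁) of x² - 17y² = 1.
  Expand √17 as a continued fraction. a₀ = ⌊√17⌋ = 4; iterate m_{k+1} = d_k·a_k − m_k, d_{k+1} = (17 − m_{k+1}²)/d_k, a_{k+1} = ⌊(a₀ + m_{k+1})/d_{k+1}⌋ (starting m₀ = 0, d₀ = 1), with convergents p_k = a_k·p_{k-1} + p_{k-2}, q_k = a_k·q_{k-1} + q_{k-2} (p₋₁ = 1, q₋₁ = 0):
  k = 0: a₀ = 4; p₀/q₀ = 4/1; p₀² − 17·q₀² = 16 − 17 = -1.
  k = 1: m = 4, d = 1, a = ⌊(4 + 4)/1⌋ = 8; p/q = (8·4 + 1)/(8·1 + 0) = 33/8; p² − 17·q² = 1089 − 1088 = 1.
  The first convergent with p² − 17·q² = 1 gives the fundamental solution (x₁, y₁) = (33, 8).
Step 2: Apply the recurrence (x_{n+1}, y_{n+1}) = (x₁x_n + 17y₁y_n, x₁y_n + y₁x_n) repeatedly.
  From (x_1, y_1) = (33, 8): x_2 = 33·33 + 17·8·8 = 2177; y_2 = 33·8 + 8·33 = 528.
  From (x_2, y_2) = (2177, 528): x_3 = 33·2177 + 17·8·528 = 143649; y_3 = 33·528 + 8·2177 = 34840.
Step 3: Verify x_3² - 17·y_3² = 20635035201 - 20635035200 = 1 (should be 1). ✓

(x_1, y_1) = (33, 8); (x_3, y_3) = (143649, 34840).


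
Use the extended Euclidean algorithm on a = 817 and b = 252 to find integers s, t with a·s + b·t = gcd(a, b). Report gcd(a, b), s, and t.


Euclidean algorithm on (817, 252) — divide until remainder is 0:
  817 = 3 · 252 + 61
  252 = 4 · 61 + 8
  61 = 7 · 8 + 5
  8 = 1 · 5 + 3
  5 = 1 · 3 + 2
  3 = 1 · 2 + 1
  2 = 2 · 1 + 0
gcd(817, 252) = 1.
Track Bezout coefficients alongside the remainders: start with r₀ = 817 = a·1 + b·0 (s = 1, t = 0) and r₁ = 252 = a·0 + b·1 (s = 0, t = 1); each new remainder r_{k+1} = r_{k-1} − q_k·r_k inherits s_{k+1} = s_{k-1} − q_k·s_k, t_{k+1} = t_{k-1} − q_k·t_k, so r_k = a·s_k + b·t_k at every step:
  q = 3: r = 61, s = 1 − 3·0 = 1, t = 0 − 3·1 = -3  (check: 817·1 + 252·(-3) = 61)
  q = 4: r = 8, s = 0 − 4·1 = -4, t = 1 − 4·(-3) = 13  (check: 817·(-4) + 252·13 = 8)
  q = 7: r = 5, s = 1 − 7·(-4) = 29, t = -3 − 7·13 = -94  (check: 817·29 + 252·(-94) = 5)
  q = 1: r = 3, s = -4 − 1·29 = -33, t = 13 − 1·(-94) = 107  (check: 817·(-33) + 252·107 = 3)
  q = 1: r = 2, s = 29 − 1·(-33) = 62, t = -94 − 1·107 = -201  (check: 817·62 + 252·(-201) = 2)
  q = 1: r = 1, s = -33 − 1·62 = -95, t = 107 − 1·(-201) = 308  (check: 817·(-95) + 252·308 = 1)
The row with r = 1 (the gcd) gives the Bezout coefficients s = -95, t = 308.
Result: 817 · (-95) + 252 · (308) = 1.

gcd(817, 252) = 1; s = -95, t = 308 (check: 817·(-95) + 252·308 = 1).


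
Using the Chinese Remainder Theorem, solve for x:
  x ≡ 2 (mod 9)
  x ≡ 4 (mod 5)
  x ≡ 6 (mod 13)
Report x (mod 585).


Moduli 9, 5, 13 are pairwise coprime; by CRT there is a unique solution modulo M = 9 · 5 · 13 = 585.
Solve pairwise, accumulating the modulus:
  Start with x ≡ 2 (mod 9).
  Combine with x ≡ 4 (mod 5): since gcd(9, 5) = 1, we get a unique residue mod 45.
    Write x = 2 + 9·t and substitute into x ≡ 4 (mod 5): 9·t ≡ 4 − 2 = 2 (mod 5).
    Reduce coefficients mod 5: 4·t ≡ 2 (mod 5).
    The inverse of 4 mod 5 is 4 (since 4·4 = 16 = 3·5 + 1), so t ≡ 4·2 = 8 ≡ 3 (mod 5).
    Then x = 2 + 9·3 = 29, valid modulo lcm(9, 5) = 45: x ≡ 29 (mod 45).
  Combine with x ≡ 6 (mod 13): since gcd(45, 13) = 1, we get a unique residue mod 585.
    Write x = 29 + 45·t and substitute into x ≡ 6 (mod 13): 45·t ≡ 6 − 29 = -23 (mod 13).
    Reduce coefficients mod 13: 6·t ≡ 3 (mod 13).
    The inverse of 6 mod 13 is 11 (since 6·11 = 66 = 5·13 + 1), so t ≡ 11·3 = 33 ≡ 7 (mod 13).
    Then x = 29 + 45·7 = 344, valid modulo lcm(45, 13) = 585: x ≡ 344 (mod 585).
Verify: 344 mod 9 = 2 ✓, 344 mod 5 = 4 ✓, 344 mod 13 = 6 ✓.

x ≡ 344 (mod 585).


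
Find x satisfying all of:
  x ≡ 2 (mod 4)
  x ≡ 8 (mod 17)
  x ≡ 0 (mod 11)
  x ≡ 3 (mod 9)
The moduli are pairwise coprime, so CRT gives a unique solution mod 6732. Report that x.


Product of moduli M = 4 · 17 · 11 · 9 = 6732.
Merge one congruence at a time:
  Start: x ≡ 2 (mod 4).
  Combine with x ≡ 8 (mod 17); new modulus lcm = 68.
    Write x = 2 + 4·t and substitute into x ≡ 8 (mod 17): 4·t ≡ 8 − 2 = 6 (mod 17).
    The inverse of 4 mod 17 is 13 (since 4·13 = 52 = 3·17 + 1), so t ≡ 13·6 = 78 ≡ 10 (mod 17).
    Then x = 2 + 4·10 = 42, valid modulo lcm(4, 17) = 68: x ≡ 42 (mod 68).
  Combine with x ≡ 0 (mod 11); new modulus lcm = 748.
    Write x = 42 + 68·t and substitute into x ≡ 0 (mod 11): 68·t ≡ 0 − 42 = -42 (mod 11).
    Reduce coefficients mod 11: 2·t ≡ 2 (mod 11).
    The inverse of 2 mod 11 is 6 (since 2·6 = 12 = 1·11 + 1), so t ≡ 6·2 = 12 ≡ 1 (mod 11).
    Then x = 42 + 68·1 = 110, valid modulo lcm(68, 11) = 748: x ≡ 110 (mod 748).
  Combine with x ≡ 3 (mod 9); new modulus lcm = 6732.
    Write x = 110 + 748·t and substitute into x ≡ 3 (mod 9): 748·t ≡ 3 − 110 = -107 (mod 9).
    Reduce coefficients mod 9: 1·t ≡ 1 (mod 9).
    So t ≡ 1 (mod 9).
    Then x = 110 + 748·1 = 858, valid modulo lcm(748, 9) = 6732: x ≡ 858 (mod 6732).
Verify against each original: 858 mod 4 = 2, 858 mod 17 = 8, 858 mod 11 = 0, 858 mod 9 = 3.

x ≡ 858 (mod 6732).


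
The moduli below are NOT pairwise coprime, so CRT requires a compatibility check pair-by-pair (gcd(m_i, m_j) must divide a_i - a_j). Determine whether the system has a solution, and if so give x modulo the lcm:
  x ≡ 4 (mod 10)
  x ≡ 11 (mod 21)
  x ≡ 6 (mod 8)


Moduli 10, 21, 8 are not pairwise coprime, so CRT works modulo lcm(m_i) when all pairwise compatibility conditions hold.
Pairwise compatibility: gcd(m_i, m_j) must divide a_i - a_j for every pair.
Merge one congruence at a time:
  Start: x ≡ 4 (mod 10).
  Combine with x ≡ 11 (mod 21): gcd(10, 21) = 1; 11 - 4 = 7, which IS divisible by 1, so compatible.
    Write x = 4 + 10·t and substitute into x ≡ 11 (mod 21): 10·t ≡ 11 − 4 = 7 (mod 21).
    The inverse of 10 mod 21 is 19 (since 10·19 = 190 = 9·21 + 1), so t ≡ 19·7 = 133 ≡ 7 (mod 21).
    Then x = 4 + 10·7 = 74, valid modulo lcm(10, 21) = 210: x ≡ 74 (mod 210).
  Combine with x ≡ 6 (mod 8): gcd(210, 8) = 2; 6 - 74 = -68, which IS divisible by 2, so compatible.
    Write x = 74 + 210·t and substitute into x ≡ 6 (mod 8): 210·t ≡ 6 − 74 = -68 (mod 8).
    Divide the congruence (and modulus) by g = 2: 105·t ≡ -34 (mod 4).
    Reduce coefficients mod 4: 1·t ≡ 2 (mod 4).
    So t ≡ 2 (mod 4).
    Then x = 74 + 210·2 = 494, valid modulo lcm(210, 8) = 840: x ≡ 494 (mod 840).
Verify: 494 mod 10 = 4, 494 mod 21 = 11, 494 mod 8 = 6.

x ≡ 494 (mod 840).
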